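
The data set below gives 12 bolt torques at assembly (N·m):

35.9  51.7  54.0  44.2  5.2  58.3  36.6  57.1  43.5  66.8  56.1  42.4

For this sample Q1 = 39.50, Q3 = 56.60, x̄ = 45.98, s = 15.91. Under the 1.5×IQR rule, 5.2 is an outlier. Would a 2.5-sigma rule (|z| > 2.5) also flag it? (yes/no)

yes

z = (5.2 − 45.98) / 15.91 = -2.56.
|z| = 2.56 > 2.5.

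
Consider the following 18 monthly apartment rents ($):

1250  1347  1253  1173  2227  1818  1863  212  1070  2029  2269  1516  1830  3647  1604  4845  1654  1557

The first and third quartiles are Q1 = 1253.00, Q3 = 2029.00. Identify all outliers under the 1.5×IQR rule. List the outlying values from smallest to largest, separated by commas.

IQR = Q3 − Q1 = 2029.00 − 1253.00 = 776.00.
Lower fence = Q1 − 1.5·IQR = 1253.00 − 1164.00 = 89.00.
Upper fence = Q3 + 1.5·IQR = 2029.00 + 1164.00 = 3193.00.
3647 > 3193.00 → outlier.
4845 > 3193.00 → outlier.
All remaining values lie within [89.00, 3193.00].

3647, 4845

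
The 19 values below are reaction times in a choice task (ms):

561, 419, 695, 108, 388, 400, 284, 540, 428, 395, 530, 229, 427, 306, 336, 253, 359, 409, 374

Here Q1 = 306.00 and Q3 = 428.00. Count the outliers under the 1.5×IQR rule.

2

IQR = 122.00; fences at 306.00 − 183.00 = 123.00 and 428.00 + 183.00 = 611.00.
Outside the cutoffs: 108, 695.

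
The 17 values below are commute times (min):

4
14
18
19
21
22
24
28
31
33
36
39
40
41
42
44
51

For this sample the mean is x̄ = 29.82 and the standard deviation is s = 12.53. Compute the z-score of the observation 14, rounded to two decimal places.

z = (14 − 29.82) / 12.53 = -1.26.

-1.26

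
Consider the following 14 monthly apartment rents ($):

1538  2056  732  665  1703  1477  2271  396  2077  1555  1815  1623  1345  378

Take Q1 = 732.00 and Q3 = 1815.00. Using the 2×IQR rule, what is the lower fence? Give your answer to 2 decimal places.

-1434.00

IQR = Q3 − Q1 = 1815.00 − 732.00 = 1083.00.
Lower fence = Q1 − 2·IQR = 732.00 − 2166.00 = -1434.00.
Upper fence = Q3 + 2·IQR = 1815.00 + 2166.00 = 3981.00.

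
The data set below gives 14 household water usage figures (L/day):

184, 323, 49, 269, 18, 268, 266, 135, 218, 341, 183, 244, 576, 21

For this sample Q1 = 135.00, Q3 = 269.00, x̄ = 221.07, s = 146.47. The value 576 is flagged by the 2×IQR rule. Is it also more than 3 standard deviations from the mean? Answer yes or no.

no

z = (576 − 221.07) / 146.47 = 2.42.
|z| = 2.42 ≤ 3.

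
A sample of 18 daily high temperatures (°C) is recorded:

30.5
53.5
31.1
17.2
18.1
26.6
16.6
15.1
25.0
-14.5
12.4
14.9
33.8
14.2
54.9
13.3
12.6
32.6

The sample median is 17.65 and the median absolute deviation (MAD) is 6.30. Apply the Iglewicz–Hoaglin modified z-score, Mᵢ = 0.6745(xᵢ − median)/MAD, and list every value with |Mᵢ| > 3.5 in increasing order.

53.5, 54.9

|Mᵢ| > 3.5 ⇔ |xᵢ − 17.65| > 3.5·6.30/0.6745 = 32.69.
So outliers lie outside [-15.04, 50.34].
53.5: M = 3.84 → outlier.
54.9: M = 3.99 → outlier.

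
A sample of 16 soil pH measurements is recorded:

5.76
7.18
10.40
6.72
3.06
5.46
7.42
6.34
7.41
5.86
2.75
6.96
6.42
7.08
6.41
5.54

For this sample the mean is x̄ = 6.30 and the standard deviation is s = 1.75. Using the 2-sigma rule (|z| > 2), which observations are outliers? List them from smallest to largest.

2.75, 10.40

Cutoffs at x̄ ± 2s: 6.30 ± 2·1.75 = [2.80, 9.80].
2.75: z = -2.03, |z| > 2 → outlier.
10.40: z = 2.34, |z| > 2 → outlier.
Every other value lies within [2.80, 9.80].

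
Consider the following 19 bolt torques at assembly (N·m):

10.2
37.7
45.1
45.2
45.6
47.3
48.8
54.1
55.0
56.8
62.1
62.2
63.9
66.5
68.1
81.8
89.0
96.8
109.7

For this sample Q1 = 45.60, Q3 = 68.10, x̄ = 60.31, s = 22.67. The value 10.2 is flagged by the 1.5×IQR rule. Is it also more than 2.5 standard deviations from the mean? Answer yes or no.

z = (10.2 − 60.31) / 22.67 = -2.21.
|z| = 2.21 ≤ 2.5.

no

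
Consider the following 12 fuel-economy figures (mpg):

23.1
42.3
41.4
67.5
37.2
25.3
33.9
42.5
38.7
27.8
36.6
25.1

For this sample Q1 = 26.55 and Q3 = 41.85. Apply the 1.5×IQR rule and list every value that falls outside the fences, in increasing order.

67.5

IQR = Q3 − Q1 = 41.85 − 26.55 = 15.30.
Lower fence = Q1 − 1.5·IQR = 26.55 − 22.95 = 3.60.
Upper fence = Q3 + 1.5·IQR = 41.85 + 22.95 = 64.80.
67.5 > 64.80 → outlier.
All remaining values lie within [3.60, 64.80].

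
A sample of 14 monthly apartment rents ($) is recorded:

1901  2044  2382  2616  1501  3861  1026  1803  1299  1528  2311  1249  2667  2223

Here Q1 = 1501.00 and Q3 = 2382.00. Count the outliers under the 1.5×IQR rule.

IQR = 881.00; fences at 1501.00 − 1321.50 = 179.50 and 2382.00 + 1321.50 = 3703.50.
Outside the cutoffs: 3861.

1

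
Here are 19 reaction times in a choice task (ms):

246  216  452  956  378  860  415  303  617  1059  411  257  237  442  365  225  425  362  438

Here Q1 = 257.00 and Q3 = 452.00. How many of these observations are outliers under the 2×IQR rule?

IQR = 195.00; fences at 257.00 − 390.00 = -133.00 and 452.00 + 390.00 = 842.00.
Outside the cutoffs: 860, 956, 1059.

3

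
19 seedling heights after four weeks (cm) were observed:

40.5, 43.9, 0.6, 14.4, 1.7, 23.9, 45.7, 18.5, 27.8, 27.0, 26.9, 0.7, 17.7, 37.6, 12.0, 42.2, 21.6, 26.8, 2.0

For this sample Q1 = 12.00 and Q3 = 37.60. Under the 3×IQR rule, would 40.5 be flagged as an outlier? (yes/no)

IQR = Q3 − Q1 = 37.60 − 12.00 = 25.60.
Lower fence = Q1 − 3·IQR = 12.00 − 76.80 = -64.80.
Upper fence = Q3 + 3·IQR = 37.60 + 76.80 = 114.40.
40.5 lies within [-64.80, 114.40].

no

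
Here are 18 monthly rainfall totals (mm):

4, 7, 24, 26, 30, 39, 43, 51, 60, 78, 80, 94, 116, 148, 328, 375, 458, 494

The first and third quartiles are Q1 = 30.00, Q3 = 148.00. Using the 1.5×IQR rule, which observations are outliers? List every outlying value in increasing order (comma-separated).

IQR = Q3 − Q1 = 148.00 − 30.00 = 118.00.
Lower fence = Q1 − 1.5·IQR = 30.00 − 177.00 = -147.00.
Upper fence = Q3 + 1.5·IQR = 148.00 + 177.00 = 325.00.
328 > 325.00 → outlier.
375 > 325.00 → outlier.
458 > 325.00 → outlier.
494 > 325.00 → outlier.
All remaining values lie within [-147.00, 325.00].

328, 375, 458, 494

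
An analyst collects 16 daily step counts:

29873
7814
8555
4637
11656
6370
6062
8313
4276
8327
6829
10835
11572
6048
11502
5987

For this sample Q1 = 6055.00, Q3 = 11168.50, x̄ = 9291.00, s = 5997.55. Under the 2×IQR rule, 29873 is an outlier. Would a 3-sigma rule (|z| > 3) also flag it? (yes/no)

yes

z = (29873 − 9291.00) / 5997.55 = 3.43.
|z| = 3.43 > 3.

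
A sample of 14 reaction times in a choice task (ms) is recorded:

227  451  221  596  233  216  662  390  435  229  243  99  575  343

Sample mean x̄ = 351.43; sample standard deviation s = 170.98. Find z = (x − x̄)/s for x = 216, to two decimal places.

-0.79

z = (216 − 351.43) / 170.98 = -0.79.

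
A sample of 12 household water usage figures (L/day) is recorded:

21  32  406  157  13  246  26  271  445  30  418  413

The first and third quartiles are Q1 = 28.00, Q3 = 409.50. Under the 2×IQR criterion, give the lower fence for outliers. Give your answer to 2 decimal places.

IQR = Q3 − Q1 = 409.50 − 28.00 = 381.50.
Lower fence = Q1 − 2·IQR = 28.00 − 763.00 = -735.00.
Upper fence = Q3 + 2·IQR = 409.50 + 763.00 = 1172.50.

-735.00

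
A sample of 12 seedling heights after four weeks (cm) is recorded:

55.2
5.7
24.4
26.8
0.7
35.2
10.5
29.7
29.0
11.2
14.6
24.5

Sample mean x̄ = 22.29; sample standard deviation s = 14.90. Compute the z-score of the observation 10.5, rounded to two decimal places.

-0.79

z = (10.5 − 22.29) / 14.90 = -0.79.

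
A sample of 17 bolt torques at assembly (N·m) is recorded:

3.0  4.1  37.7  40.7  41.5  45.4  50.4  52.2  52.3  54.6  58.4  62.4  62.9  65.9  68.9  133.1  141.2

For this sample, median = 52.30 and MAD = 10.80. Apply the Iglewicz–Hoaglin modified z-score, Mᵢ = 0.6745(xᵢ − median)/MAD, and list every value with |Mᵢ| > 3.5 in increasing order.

133.1, 141.2

|Mᵢ| > 3.5 ⇔ |xᵢ − 52.30| > 3.5·10.80/0.6745 = 56.04.
So outliers lie outside [-3.74, 108.34].
133.1: M = 5.05 → outlier.
141.2: M = 5.55 → outlier.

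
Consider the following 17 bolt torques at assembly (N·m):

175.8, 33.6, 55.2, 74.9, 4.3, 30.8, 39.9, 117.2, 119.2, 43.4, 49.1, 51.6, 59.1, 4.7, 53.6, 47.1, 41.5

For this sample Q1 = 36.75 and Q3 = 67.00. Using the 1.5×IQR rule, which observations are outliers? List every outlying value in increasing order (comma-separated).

117.2, 119.2, 175.8

IQR = Q3 − Q1 = 67.00 − 36.75 = 30.25.
Lower fence = Q1 − 1.5·IQR = 36.75 − 45.375 = -8.625.
Upper fence = Q3 + 1.5·IQR = 67.00 + 45.375 = 112.375.
117.2 > 112.375 → outlier.
119.2 > 112.375 → outlier.
175.8 > 112.375 → outlier.
All remaining values lie within [-8.625, 112.375].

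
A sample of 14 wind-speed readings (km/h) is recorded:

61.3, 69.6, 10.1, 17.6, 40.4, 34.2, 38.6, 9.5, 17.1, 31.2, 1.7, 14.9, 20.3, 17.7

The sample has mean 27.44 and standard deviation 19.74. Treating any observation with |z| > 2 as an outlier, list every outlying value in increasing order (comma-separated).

Cutoffs at x̄ ± 2s: 27.44 ± 2·19.74 = [-12.04, 66.92].
69.6: z = 2.14, |z| > 2 → outlier.
Every other value lies within [-12.04, 66.92].

69.6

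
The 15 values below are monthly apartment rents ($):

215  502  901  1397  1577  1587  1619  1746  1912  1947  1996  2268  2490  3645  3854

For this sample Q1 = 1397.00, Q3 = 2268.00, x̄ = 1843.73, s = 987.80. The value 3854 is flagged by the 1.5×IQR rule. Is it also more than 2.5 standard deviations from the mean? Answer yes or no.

no

z = (3854 − 1843.73) / 987.80 = 2.04.
|z| = 2.04 ≤ 2.5.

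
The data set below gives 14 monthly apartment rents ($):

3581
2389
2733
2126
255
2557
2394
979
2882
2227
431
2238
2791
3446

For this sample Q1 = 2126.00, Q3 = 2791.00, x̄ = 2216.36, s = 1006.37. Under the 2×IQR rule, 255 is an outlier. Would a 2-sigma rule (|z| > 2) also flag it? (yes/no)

z = (255 − 2216.36) / 1006.37 = -1.95.
|z| = 1.95 ≤ 2.

no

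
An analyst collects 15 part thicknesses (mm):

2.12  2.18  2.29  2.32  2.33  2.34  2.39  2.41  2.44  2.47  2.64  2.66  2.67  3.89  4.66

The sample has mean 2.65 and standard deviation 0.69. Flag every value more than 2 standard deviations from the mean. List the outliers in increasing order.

Cutoffs at x̄ ± 2s: 2.65 ± 2·0.69 = [1.27, 4.03].
4.66: z = 2.91, |z| > 2 → outlier.
Every other value lies within [1.27, 4.03].

4.66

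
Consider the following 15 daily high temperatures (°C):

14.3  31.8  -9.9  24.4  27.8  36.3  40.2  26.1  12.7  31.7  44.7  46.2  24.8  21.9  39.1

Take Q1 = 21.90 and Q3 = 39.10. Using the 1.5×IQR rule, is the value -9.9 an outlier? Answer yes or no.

IQR = Q3 − Q1 = 39.10 − 21.90 = 17.20.
Lower fence = Q1 − 1.5·IQR = 21.90 − 25.80 = -3.90.
Upper fence = Q3 + 1.5·IQR = 39.10 + 25.80 = 64.90.
-9.9 lies below the lower fence.

yes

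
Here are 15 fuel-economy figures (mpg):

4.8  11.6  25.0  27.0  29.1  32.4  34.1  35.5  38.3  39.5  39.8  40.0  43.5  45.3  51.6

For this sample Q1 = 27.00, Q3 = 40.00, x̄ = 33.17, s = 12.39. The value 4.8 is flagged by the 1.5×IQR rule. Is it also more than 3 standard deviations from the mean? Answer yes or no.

z = (4.8 − 33.17) / 12.39 = -2.29.
|z| = 2.29 ≤ 3.

no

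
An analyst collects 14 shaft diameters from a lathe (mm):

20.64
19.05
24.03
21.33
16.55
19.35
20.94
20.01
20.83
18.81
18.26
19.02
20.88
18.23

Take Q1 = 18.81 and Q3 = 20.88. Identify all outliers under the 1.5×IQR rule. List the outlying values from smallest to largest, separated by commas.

IQR = Q3 − Q1 = 20.88 − 18.81 = 2.07.
Lower fence = Q1 − 1.5·IQR = 18.81 − 3.105 = 15.705.
Upper fence = Q3 + 1.5·IQR = 20.88 + 3.105 = 23.985.
24.03 > 23.985 → outlier.
All remaining values lie within [15.705, 23.985].

24.03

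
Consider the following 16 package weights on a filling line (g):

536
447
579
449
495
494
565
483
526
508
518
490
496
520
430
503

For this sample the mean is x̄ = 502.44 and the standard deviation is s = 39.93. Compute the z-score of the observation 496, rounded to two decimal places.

z = (496 − 502.44) / 39.93 = -0.16.

-0.16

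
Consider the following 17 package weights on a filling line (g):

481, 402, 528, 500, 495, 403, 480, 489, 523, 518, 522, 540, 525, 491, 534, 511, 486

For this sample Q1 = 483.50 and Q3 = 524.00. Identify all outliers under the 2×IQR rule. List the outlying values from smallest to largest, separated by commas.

IQR = Q3 − Q1 = 524.00 − 483.50 = 40.50.
Lower fence = Q1 − 2·IQR = 483.50 − 81.00 = 402.50.
Upper fence = Q3 + 2·IQR = 524.00 + 81.00 = 605.00.
402 < 402.50 → outlier.
All remaining values lie within [402.50, 605.00].

402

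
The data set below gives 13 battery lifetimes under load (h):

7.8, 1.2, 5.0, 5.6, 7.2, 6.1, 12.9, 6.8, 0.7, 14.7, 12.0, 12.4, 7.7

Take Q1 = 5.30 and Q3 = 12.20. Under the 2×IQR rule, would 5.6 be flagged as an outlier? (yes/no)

no

IQR = Q3 − Q1 = 12.20 − 5.30 = 6.90.
Lower fence = Q1 − 2·IQR = 5.30 − 13.80 = -8.50.
Upper fence = Q3 + 2·IQR = 12.20 + 13.80 = 26.00.
5.6 lies within [-8.50, 26.00].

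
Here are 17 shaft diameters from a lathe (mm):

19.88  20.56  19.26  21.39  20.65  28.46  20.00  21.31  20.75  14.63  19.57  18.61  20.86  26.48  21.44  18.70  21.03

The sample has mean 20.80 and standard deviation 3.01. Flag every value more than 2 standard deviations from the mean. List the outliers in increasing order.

14.63, 28.46

Cutoffs at x̄ ± 2s: 20.80 ± 2·3.01 = [14.78, 26.82].
14.63: z = -2.05, |z| > 2 → outlier.
28.46: z = 2.54, |z| > 2 → outlier.
Every other value lies within [14.78, 26.82].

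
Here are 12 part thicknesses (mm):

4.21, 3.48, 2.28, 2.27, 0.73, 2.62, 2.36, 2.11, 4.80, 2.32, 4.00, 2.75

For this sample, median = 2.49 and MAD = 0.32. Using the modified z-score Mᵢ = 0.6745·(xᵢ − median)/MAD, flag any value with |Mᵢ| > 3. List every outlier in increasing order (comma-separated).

0.73, 4.00, 4.21, 4.80

|Mᵢ| > 3 ⇔ |xᵢ − 2.49| > 3·0.32/0.6745 = 1.42.
So outliers lie outside [1.07, 3.91].
0.73: M = -3.71 → outlier.
4.00: M = 3.18 → outlier.
4.21: M = 3.63 → outlier.
4.80: M = 4.87 → outlier.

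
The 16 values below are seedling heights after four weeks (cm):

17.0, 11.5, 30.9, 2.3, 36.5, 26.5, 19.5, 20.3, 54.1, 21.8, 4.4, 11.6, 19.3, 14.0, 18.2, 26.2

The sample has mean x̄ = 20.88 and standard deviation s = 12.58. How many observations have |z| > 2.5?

1

Cutoffs: x̄ ± 2.5s = [-10.57, 52.33].
Outside the cutoffs: 54.1.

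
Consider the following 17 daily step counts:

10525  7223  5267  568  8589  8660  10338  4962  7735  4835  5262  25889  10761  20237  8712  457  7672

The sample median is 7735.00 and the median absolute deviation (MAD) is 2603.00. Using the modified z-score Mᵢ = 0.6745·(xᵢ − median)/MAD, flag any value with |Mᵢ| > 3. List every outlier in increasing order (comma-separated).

20237, 25889

|Mᵢ| > 3 ⇔ |xᵢ − 7735.00| > 3·2603.00/0.6745 = 11577.46.
So outliers lie outside [-3842.46, 19312.46].
20237: M = 3.24 → outlier.
25889: M = 4.70 → outlier.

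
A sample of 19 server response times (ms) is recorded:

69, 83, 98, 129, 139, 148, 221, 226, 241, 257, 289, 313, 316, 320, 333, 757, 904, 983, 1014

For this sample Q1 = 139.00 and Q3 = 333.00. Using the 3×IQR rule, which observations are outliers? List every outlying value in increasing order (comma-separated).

IQR = Q3 − Q1 = 333.00 − 139.00 = 194.00.
Lower fence = Q1 − 3·IQR = 139.00 − 582.00 = -443.00.
Upper fence = Q3 + 3·IQR = 333.00 + 582.00 = 915.00.
983 > 915.00 → outlier.
1014 > 915.00 → outlier.
All remaining values lie within [-443.00, 915.00].

983, 1014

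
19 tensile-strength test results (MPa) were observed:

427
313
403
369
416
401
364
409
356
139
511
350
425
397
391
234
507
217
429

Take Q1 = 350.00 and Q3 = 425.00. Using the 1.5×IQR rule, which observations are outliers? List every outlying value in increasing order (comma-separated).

IQR = Q3 − Q1 = 425.00 − 350.00 = 75.00.
Lower fence = Q1 − 1.5·IQR = 350.00 − 112.50 = 237.50.
Upper fence = Q3 + 1.5·IQR = 425.00 + 112.50 = 537.50.
139 < 237.50 → outlier.
217 < 237.50 → outlier.
234 < 237.50 → outlier.
All remaining values lie within [237.50, 537.50].

139, 217, 234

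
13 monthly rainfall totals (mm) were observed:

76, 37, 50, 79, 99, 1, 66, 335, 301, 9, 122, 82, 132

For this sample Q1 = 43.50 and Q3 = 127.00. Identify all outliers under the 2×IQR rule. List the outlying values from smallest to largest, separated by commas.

301, 335

IQR = Q3 − Q1 = 127.00 − 43.50 = 83.50.
Lower fence = Q1 − 2·IQR = 43.50 − 167.00 = -123.50.
Upper fence = Q3 + 2·IQR = 127.00 + 167.00 = 294.00.
301 > 294.00 → outlier.
335 > 294.00 → outlier.
All remaining values lie within [-123.50, 294.00].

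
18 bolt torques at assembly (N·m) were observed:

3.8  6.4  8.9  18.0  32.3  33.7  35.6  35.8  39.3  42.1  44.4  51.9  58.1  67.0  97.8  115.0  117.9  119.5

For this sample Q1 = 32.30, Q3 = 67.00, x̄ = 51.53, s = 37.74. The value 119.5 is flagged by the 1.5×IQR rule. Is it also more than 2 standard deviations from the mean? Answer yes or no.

no

z = (119.5 − 51.53) / 37.74 = 1.80.
|z| = 1.80 ≤ 2.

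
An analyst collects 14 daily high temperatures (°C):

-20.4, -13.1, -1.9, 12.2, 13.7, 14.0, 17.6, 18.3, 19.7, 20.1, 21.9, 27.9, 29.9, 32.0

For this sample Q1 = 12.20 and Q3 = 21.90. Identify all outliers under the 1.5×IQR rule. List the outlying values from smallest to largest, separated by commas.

-20.4, -13.1

IQR = Q3 − Q1 = 21.90 − 12.20 = 9.70.
Lower fence = Q1 − 1.5·IQR = 12.20 − 14.55 = -2.35.
Upper fence = Q3 + 1.5·IQR = 21.90 + 14.55 = 36.45.
-20.4 < -2.35 → outlier.
-13.1 < -2.35 → outlier.
All remaining values lie within [-2.35, 36.45].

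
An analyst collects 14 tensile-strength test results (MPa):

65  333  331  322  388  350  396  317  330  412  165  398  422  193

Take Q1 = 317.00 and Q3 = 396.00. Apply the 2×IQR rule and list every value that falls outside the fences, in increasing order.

IQR = Q3 − Q1 = 396.00 − 317.00 = 79.00.
Lower fence = Q1 − 2·IQR = 317.00 − 158.00 = 159.00.
Upper fence = Q3 + 2·IQR = 396.00 + 158.00 = 554.00.
65 < 159.00 → outlier.
All remaining values lie within [159.00, 554.00].

65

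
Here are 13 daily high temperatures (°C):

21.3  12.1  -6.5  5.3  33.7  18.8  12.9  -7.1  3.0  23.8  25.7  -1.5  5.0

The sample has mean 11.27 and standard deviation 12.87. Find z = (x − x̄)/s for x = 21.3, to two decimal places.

0.78

z = (21.3 − 11.27) / 12.87 = 0.78.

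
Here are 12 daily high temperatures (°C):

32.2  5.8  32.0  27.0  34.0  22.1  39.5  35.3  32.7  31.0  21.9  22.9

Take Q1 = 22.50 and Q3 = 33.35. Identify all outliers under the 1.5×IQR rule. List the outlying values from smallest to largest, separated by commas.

5.8

IQR = Q3 − Q1 = 33.35 − 22.50 = 10.85.
Lower fence = Q1 − 1.5·IQR = 22.50 − 16.275 = 6.225.
Upper fence = Q3 + 1.5·IQR = 33.35 + 16.275 = 49.625.
5.8 < 6.225 → outlier.
All remaining values lie within [6.225, 49.625].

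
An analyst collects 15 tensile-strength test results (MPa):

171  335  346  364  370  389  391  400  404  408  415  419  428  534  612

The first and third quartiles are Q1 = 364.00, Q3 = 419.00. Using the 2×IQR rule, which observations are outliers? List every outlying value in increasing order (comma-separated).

171, 534, 612

IQR = Q3 − Q1 = 419.00 − 364.00 = 55.00.
Lower fence = Q1 − 2·IQR = 364.00 − 110.00 = 254.00.
Upper fence = Q3 + 2·IQR = 419.00 + 110.00 = 529.00.
171 < 254.00 → outlier.
534 > 529.00 → outlier.
612 > 529.00 → outlier.
All remaining values lie within [254.00, 529.00].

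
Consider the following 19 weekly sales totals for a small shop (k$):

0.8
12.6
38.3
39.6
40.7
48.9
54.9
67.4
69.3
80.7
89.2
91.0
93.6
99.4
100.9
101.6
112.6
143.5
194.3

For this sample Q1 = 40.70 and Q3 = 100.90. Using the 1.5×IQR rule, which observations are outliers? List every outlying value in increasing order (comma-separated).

194.3

IQR = Q3 − Q1 = 100.90 − 40.70 = 60.20.
Lower fence = Q1 − 1.5·IQR = 40.70 − 90.30 = -49.60.
Upper fence = Q3 + 1.5·IQR = 100.90 + 90.30 = 191.20.
194.3 > 191.20 → outlier.
All remaining values lie within [-49.60, 191.20].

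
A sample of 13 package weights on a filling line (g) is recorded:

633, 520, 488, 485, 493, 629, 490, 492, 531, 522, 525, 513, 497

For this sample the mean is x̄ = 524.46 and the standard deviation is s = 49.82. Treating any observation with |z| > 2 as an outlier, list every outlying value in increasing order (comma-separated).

Cutoffs at x̄ ± 2s: 524.46 ± 2·49.82 = [424.82, 624.10].
629: z = 2.10, |z| > 2 → outlier.
633: z = 2.18, |z| > 2 → outlier.
Every other value lies within [424.82, 624.10].

629, 633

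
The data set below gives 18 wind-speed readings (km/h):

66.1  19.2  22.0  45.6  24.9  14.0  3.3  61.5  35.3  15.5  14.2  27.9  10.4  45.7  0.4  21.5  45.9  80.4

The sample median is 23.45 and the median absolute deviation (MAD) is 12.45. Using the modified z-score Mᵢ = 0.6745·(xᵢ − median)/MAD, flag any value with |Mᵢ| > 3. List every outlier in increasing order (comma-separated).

|Mᵢ| > 3 ⇔ |xᵢ − 23.45| > 3·12.45/0.6745 = 55.37.
So outliers lie outside [-31.92, 78.82].
80.4: M = 3.09 → outlier.

80.4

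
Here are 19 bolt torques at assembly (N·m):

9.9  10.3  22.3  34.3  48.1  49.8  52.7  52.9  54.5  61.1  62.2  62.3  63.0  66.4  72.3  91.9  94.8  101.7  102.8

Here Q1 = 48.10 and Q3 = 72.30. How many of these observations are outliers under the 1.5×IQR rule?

IQR = 24.20; fences at 48.10 − 36.30 = 11.80 and 72.30 + 36.30 = 108.60.
Outside the cutoffs: 9.9, 10.3.

2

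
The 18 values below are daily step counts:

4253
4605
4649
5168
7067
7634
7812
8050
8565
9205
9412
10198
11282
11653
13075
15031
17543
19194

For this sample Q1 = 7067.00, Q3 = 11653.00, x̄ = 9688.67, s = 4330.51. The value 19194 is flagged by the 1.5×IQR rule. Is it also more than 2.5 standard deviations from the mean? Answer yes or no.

z = (19194 − 9688.67) / 4330.51 = 2.19.
|z| = 2.19 ≤ 2.5.

no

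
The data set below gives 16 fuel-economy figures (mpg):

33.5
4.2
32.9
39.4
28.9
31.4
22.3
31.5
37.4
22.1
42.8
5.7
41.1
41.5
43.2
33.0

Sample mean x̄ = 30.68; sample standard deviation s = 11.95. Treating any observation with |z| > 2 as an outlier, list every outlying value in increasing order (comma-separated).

4.2, 5.7

Cutoffs at x̄ ± 2s: 30.68 ± 2·11.95 = [6.78, 54.58].
4.2: z = -2.22, |z| > 2 → outlier.
5.7: z = -2.09, |z| > 2 → outlier.
Every other value lies within [6.78, 54.58].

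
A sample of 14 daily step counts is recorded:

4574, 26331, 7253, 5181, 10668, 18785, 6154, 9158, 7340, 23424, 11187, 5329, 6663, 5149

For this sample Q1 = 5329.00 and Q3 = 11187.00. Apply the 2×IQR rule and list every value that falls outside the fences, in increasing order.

23424, 26331

IQR = Q3 − Q1 = 11187.00 − 5329.00 = 5858.00.
Lower fence = Q1 − 2·IQR = 5329.00 − 11716.00 = -6387.00.
Upper fence = Q3 + 2·IQR = 11187.00 + 11716.00 = 22903.00.
23424 > 22903.00 → outlier.
26331 > 22903.00 → outlier.
All remaining values lie within [-6387.00, 22903.00].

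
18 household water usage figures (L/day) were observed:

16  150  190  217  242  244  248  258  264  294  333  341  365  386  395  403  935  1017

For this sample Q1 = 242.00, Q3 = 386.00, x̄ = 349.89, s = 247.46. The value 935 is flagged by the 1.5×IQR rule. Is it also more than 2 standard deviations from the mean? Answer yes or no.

yes

z = (935 − 349.89) / 247.46 = 2.36.
|z| = 2.36 > 2.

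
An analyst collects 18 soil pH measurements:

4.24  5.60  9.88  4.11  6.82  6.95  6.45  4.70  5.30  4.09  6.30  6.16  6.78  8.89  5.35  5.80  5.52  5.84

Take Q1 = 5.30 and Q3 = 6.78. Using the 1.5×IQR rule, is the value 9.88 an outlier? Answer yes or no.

yes

IQR = Q3 − Q1 = 6.78 − 5.30 = 1.48.
Lower fence = Q1 − 1.5·IQR = 5.30 − 2.22 = 3.08.
Upper fence = Q3 + 1.5·IQR = 6.78 + 2.22 = 9.00.
9.88 lies above the upper fence.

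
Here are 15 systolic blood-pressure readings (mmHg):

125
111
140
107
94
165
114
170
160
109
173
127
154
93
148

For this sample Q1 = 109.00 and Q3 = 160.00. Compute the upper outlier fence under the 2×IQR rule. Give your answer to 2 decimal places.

262.00

IQR = Q3 − Q1 = 160.00 − 109.00 = 51.00.
Lower fence = Q1 − 2·IQR = 109.00 − 102.00 = 7.00.
Upper fence = Q3 + 2·IQR = 160.00 + 102.00 = 262.00.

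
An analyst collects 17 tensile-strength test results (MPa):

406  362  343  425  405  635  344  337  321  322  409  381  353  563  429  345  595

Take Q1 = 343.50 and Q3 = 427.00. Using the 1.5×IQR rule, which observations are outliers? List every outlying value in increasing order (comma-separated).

IQR = Q3 − Q1 = 427.00 − 343.50 = 83.50.
Lower fence = Q1 − 1.5·IQR = 343.50 − 125.25 = 218.25.
Upper fence = Q3 + 1.5·IQR = 427.00 + 125.25 = 552.25.
563 > 552.25 → outlier.
595 > 552.25 → outlier.
635 > 552.25 → outlier.
All remaining values lie within [218.25, 552.25].

563, 595, 635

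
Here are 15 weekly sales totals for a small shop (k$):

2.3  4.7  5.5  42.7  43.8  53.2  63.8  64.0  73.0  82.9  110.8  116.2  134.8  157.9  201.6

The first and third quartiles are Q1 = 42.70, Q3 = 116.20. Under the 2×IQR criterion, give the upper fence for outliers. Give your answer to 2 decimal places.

263.20

IQR = Q3 − Q1 = 116.20 − 42.70 = 73.50.
Lower fence = Q1 − 2·IQR = 42.70 − 147.00 = -104.30.
Upper fence = Q3 + 2·IQR = 116.20 + 147.00 = 263.20.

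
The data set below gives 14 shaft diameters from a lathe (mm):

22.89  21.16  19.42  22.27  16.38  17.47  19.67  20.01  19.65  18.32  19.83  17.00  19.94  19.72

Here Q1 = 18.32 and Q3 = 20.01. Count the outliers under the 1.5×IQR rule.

1

IQR = 1.69; fences at 18.32 − 2.535 = 15.785 and 20.01 + 2.535 = 22.545.
Outside the cutoffs: 22.89.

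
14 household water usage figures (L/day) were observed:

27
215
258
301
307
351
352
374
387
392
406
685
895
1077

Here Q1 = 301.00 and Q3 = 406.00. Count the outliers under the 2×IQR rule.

4

IQR = 105.00; fences at 301.00 − 210.00 = 91.00 and 406.00 + 210.00 = 616.00.
Outside the cutoffs: 27, 685, 895, 1077.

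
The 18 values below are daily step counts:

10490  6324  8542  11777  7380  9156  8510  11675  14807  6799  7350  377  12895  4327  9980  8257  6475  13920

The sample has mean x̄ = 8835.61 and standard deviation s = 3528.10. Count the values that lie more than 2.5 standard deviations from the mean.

Cutoffs: x̄ ± 2.5s = [15.36, 17655.86].
Every value lies within the cutoffs.

0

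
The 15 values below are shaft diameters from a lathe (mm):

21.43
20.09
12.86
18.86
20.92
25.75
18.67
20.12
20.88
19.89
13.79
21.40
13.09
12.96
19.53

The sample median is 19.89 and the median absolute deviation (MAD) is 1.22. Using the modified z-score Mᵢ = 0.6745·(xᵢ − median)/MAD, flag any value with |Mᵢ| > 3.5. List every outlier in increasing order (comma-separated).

12.86, 12.96, 13.09

|Mᵢ| > 3.5 ⇔ |xᵢ − 19.89| > 3.5·1.22/0.6745 = 6.33.
So outliers lie outside [13.56, 26.22].
12.86: M = -3.89 → outlier.
12.96: M = -3.83 → outlier.
13.09: M = -3.76 → outlier.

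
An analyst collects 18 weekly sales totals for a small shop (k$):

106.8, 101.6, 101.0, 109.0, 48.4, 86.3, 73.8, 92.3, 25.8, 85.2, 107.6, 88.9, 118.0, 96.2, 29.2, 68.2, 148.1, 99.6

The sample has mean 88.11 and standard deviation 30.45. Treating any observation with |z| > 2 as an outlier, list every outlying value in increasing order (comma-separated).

Cutoffs at x̄ ± 2s: 88.11 ± 2·30.45 = [27.21, 149.01].
25.8: z = -2.05, |z| > 2 → outlier.
Every other value lies within [27.21, 149.01].

25.8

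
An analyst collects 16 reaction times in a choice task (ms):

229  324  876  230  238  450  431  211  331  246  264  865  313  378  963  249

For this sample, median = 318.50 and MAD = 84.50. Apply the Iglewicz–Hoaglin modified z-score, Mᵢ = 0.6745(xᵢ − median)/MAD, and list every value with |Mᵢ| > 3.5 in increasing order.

|Mᵢ| > 3.5 ⇔ |xᵢ − 318.50| > 3.5·84.50/0.6745 = 438.47.
So outliers lie outside [-119.97, 756.97].
865: M = 4.36 → outlier.
876: M = 4.45 → outlier.
963: M = 5.14 → outlier.

865, 876, 963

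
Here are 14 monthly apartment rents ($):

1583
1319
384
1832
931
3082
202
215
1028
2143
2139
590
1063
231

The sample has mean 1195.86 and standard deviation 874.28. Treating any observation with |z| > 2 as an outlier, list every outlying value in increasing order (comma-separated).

Cutoffs at x̄ ± 2s: 1195.86 ± 2·874.28 = [-552.70, 2944.42].
3082: z = 2.16, |z| > 2 → outlier.
Every other value lies within [-552.70, 2944.42].

3082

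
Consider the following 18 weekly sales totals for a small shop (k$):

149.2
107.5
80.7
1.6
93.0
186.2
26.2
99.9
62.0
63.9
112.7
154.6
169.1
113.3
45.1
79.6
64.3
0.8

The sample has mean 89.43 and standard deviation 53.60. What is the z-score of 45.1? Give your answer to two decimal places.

z = (45.1 − 89.43) / 53.60 = -0.83.

-0.83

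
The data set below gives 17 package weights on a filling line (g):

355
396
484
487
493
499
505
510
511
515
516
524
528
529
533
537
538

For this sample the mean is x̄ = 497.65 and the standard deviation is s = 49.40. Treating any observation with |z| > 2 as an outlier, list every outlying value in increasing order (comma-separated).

Cutoffs at x̄ ± 2s: 497.65 ± 2·49.40 = [398.85, 596.45].
355: z = -2.89, |z| > 2 → outlier.
396: z = -2.06, |z| > 2 → outlier.
Every other value lies within [398.85, 596.45].

355, 396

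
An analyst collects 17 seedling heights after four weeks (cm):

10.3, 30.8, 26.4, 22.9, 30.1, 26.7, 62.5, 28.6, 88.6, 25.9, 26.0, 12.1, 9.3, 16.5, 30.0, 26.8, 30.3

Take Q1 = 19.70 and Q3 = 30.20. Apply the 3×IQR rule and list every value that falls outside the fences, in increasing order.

IQR = Q3 − Q1 = 30.20 − 19.70 = 10.50.
Lower fence = Q1 − 3·IQR = 19.70 − 31.50 = -11.80.
Upper fence = Q3 + 3·IQR = 30.20 + 31.50 = 61.70.
62.5 > 61.70 → outlier.
88.6 > 61.70 → outlier.
All remaining values lie within [-11.80, 61.70].

62.5, 88.6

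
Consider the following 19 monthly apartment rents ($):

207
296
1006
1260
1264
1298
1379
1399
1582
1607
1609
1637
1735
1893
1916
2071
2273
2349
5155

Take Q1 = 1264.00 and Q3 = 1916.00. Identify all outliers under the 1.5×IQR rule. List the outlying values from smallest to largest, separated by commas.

IQR = Q3 − Q1 = 1916.00 − 1264.00 = 652.00.
Lower fence = Q1 − 1.5·IQR = 1264.00 − 978.00 = 286.00.
Upper fence = Q3 + 1.5·IQR = 1916.00 + 978.00 = 2894.00.
207 < 286.00 → outlier.
5155 > 2894.00 → outlier.
All remaining values lie within [286.00, 2894.00].

207, 5155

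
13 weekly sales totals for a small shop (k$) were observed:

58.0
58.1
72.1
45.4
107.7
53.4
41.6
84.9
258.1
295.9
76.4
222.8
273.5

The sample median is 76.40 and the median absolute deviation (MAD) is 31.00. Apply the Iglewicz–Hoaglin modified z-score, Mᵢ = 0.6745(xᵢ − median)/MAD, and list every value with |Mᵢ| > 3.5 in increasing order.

258.1, 273.5, 295.9

|Mᵢ| > 3.5 ⇔ |xᵢ − 76.40| > 3.5·31.00/0.6745 = 160.86.
So outliers lie outside [-84.46, 237.26].
258.1: M = 3.95 → outlier.
273.5: M = 4.29 → outlier.
295.9: M = 4.78 → outlier.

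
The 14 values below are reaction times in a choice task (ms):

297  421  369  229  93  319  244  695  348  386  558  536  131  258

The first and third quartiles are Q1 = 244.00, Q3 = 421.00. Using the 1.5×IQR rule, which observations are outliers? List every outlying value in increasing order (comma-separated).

695

IQR = Q3 − Q1 = 421.00 − 244.00 = 177.00.
Lower fence = Q1 − 1.5·IQR = 244.00 − 265.50 = -21.50.
Upper fence = Q3 + 1.5·IQR = 421.00 + 265.50 = 686.50.
695 > 686.50 → outlier.
All remaining values lie within [-21.50, 686.50].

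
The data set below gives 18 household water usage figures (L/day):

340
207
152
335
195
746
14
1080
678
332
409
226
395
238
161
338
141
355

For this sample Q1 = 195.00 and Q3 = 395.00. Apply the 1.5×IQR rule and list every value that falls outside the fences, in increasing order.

746, 1080

IQR = Q3 − Q1 = 395.00 − 195.00 = 200.00.
Lower fence = Q1 − 1.5·IQR = 195.00 − 300.00 = -105.00.
Upper fence = Q3 + 1.5·IQR = 395.00 + 300.00 = 695.00.
746 > 695.00 → outlier.
1080 > 695.00 → outlier.
All remaining values lie within [-105.00, 695.00].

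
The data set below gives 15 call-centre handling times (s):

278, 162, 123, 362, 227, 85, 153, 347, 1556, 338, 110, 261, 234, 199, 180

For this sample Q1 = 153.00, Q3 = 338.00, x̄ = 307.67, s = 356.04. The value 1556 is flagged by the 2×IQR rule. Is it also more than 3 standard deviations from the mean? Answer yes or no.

yes

z = (1556 − 307.67) / 356.04 = 3.51.
|z| = 3.51 > 3.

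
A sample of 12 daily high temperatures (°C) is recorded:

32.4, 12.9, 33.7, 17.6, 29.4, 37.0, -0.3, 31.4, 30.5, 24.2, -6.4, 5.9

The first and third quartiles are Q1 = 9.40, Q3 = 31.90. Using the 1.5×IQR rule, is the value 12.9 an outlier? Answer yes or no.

no

IQR = Q3 − Q1 = 31.90 − 9.40 = 22.50.
Lower fence = Q1 − 1.5·IQR = 9.40 − 33.75 = -24.35.
Upper fence = Q3 + 1.5·IQR = 31.90 + 33.75 = 65.65.
12.9 lies within [-24.35, 65.65].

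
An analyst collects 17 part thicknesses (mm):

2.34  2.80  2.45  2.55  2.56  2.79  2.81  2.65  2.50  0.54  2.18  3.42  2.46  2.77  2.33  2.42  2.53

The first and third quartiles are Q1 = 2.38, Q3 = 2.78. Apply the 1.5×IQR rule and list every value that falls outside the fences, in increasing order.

IQR = Q3 − Q1 = 2.78 − 2.38 = 0.40.
Lower fence = Q1 − 1.5·IQR = 2.38 − 0.60 = 1.78.
Upper fence = Q3 + 1.5·IQR = 2.78 + 0.60 = 3.38.
0.54 < 1.78 → outlier.
3.42 > 3.38 → outlier.
All remaining values lie within [1.78, 3.38].

0.54, 3.42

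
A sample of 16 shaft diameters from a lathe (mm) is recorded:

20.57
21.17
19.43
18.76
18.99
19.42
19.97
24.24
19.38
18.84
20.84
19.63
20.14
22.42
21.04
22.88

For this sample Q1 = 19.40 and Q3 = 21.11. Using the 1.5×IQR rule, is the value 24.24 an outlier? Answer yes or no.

yes

IQR = Q3 − Q1 = 21.11 − 19.40 = 1.71.
Lower fence = Q1 − 1.5·IQR = 19.40 − 2.565 = 16.835.
Upper fence = Q3 + 1.5·IQR = 21.11 + 2.565 = 23.675.
24.24 lies above the upper fence.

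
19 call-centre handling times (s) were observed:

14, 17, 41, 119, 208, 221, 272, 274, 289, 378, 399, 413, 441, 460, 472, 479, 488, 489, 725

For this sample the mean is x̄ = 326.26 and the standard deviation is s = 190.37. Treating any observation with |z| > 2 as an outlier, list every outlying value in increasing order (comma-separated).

725

Cutoffs at x̄ ± 2s: 326.26 ± 2·190.37 = [-54.48, 707.00].
725: z = 2.09, |z| > 2 → outlier.
Every other value lies within [-54.48, 707.00].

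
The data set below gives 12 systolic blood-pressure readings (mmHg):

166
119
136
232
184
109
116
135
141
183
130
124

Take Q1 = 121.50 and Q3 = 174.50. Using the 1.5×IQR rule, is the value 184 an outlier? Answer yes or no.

IQR = Q3 − Q1 = 174.50 − 121.50 = 53.00.
Lower fence = Q1 − 1.5·IQR = 121.50 − 79.50 = 42.00.
Upper fence = Q3 + 1.5·IQR = 174.50 + 79.50 = 254.00.
184 lies within [42.00, 254.00].

no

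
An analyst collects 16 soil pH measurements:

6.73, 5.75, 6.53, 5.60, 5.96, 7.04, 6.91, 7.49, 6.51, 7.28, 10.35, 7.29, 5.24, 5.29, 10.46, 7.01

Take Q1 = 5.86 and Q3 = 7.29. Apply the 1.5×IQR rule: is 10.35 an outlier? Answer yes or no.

yes

IQR = Q3 − Q1 = 7.29 − 5.86 = 1.43.
Lower fence = Q1 − 1.5·IQR = 5.86 − 2.145 = 3.715.
Upper fence = Q3 + 1.5·IQR = 7.29 + 2.145 = 9.435.
10.35 lies above the upper fence.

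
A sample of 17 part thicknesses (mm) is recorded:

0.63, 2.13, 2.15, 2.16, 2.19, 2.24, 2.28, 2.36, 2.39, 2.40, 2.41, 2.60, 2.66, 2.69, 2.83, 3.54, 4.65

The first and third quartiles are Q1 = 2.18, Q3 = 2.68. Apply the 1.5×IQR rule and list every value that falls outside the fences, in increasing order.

IQR = Q3 − Q1 = 2.68 − 2.18 = 0.50.
Lower fence = Q1 − 1.5·IQR = 2.18 − 0.75 = 1.43.
Upper fence = Q3 + 1.5·IQR = 2.68 + 0.75 = 3.43.
0.63 < 1.43 → outlier.
3.54 > 3.43 → outlier.
4.65 > 3.43 → outlier.
All remaining values lie within [1.43, 3.43].

0.63, 3.54, 4.65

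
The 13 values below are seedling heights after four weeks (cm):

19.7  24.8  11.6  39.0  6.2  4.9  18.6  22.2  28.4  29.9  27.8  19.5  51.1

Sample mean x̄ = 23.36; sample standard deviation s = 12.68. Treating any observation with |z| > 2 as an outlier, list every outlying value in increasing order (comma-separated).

51.1

Cutoffs at x̄ ± 2s: 23.36 ± 2·12.68 = [-2.00, 48.72].
51.1: z = 2.19, |z| > 2 → outlier.
Every other value lies within [-2.00, 48.72].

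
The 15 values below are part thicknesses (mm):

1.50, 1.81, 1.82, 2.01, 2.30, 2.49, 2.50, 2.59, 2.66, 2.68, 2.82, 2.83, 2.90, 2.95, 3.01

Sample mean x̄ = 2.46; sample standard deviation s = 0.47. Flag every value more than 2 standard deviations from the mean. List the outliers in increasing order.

1.50

Cutoffs at x̄ ± 2s: 2.46 ± 2·0.47 = [1.52, 3.40].
1.50: z = -2.04, |z| > 2 → outlier.
Every other value lies within [1.52, 3.40].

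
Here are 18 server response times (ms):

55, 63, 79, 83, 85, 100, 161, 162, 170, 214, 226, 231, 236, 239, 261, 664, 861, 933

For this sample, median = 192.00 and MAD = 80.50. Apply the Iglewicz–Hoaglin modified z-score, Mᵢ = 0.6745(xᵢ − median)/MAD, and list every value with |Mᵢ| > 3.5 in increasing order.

664, 861, 933

|Mᵢ| > 3.5 ⇔ |xᵢ − 192.00| > 3.5·80.50/0.6745 = 417.72.
So outliers lie outside [-225.72, 609.72].
664: M = 3.95 → outlier.
861: M = 5.61 → outlier.
933: M = 6.21 → outlier.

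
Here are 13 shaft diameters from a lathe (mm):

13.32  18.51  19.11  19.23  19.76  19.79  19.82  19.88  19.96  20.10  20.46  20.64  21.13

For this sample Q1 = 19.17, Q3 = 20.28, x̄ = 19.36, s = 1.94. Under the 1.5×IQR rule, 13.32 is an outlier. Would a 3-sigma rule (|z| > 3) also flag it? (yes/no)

yes

z = (13.32 − 19.36) / 1.94 = -3.11.
|z| = 3.11 > 3.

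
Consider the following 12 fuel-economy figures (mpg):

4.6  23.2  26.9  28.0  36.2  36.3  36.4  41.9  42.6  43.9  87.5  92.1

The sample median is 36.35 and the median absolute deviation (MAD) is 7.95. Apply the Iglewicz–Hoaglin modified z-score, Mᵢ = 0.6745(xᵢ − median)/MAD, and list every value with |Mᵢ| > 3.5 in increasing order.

|Mᵢ| > 3.5 ⇔ |xᵢ − 36.35| > 3.5·7.95/0.6745 = 41.25.
So outliers lie outside [-4.90, 77.60].
87.5: M = 4.34 → outlier.
92.1: M = 4.73 → outlier.

87.5, 92.1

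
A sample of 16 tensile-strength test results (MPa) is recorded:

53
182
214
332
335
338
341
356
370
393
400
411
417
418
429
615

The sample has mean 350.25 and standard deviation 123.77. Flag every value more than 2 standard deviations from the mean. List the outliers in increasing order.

Cutoffs at x̄ ± 2s: 350.25 ± 2·123.77 = [102.71, 597.79].
53: z = -2.40, |z| > 2 → outlier.
615: z = 2.14, |z| > 2 → outlier.
Every other value lies within [102.71, 597.79].

53, 615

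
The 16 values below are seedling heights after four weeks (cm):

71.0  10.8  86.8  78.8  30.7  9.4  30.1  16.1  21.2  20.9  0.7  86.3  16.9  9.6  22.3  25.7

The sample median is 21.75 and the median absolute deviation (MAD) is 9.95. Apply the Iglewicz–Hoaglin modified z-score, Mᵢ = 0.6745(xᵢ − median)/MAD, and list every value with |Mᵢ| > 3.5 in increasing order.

|Mᵢ| > 3.5 ⇔ |xᵢ − 21.75| > 3.5·9.95/0.6745 = 51.63.
So outliers lie outside [-29.88, 73.38].
78.8: M = 3.87 → outlier.
86.3: M = 4.38 → outlier.
86.8: M = 4.41 → outlier.

78.8, 86.3, 86.8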